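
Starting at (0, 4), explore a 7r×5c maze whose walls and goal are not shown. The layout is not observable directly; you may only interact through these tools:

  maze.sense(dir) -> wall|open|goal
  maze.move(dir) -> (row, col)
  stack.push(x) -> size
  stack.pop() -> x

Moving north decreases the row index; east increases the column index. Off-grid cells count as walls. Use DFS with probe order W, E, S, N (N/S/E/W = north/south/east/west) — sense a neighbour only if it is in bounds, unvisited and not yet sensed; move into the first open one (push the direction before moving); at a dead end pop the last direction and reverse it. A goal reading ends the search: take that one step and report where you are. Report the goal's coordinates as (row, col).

-> maze.sense(west)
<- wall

-> maze.sense(south)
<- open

-> stack.push(south)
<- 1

-> maze.move(south)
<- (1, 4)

-> maze.sense(west)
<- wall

-> maze.sense(south)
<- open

-> stack.push(south)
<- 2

-> maze.move(south)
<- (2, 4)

-> maze.sense(west)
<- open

-> stack.push(west)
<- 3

-> maze.move(west)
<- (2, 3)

-> maze.sense(west)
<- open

-> stack.push(west)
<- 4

-> maze.move(west)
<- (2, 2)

-> maze.sense(west)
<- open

-> stack.push(west)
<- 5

-> maze.move(west)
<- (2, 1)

-> maze.sense(west)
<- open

-> stack.push(west)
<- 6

-> maze.move(west)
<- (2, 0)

-> maze.sense(south)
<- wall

-> maze.sense(north)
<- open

-> stack.push(north)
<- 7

-> maze.move(north)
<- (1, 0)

-> maze.sense(east)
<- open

-> stack.push(east)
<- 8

-> maze.move(east)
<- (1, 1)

-> maze.sense(east)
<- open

-> stack.push(east)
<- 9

-> maze.move(east)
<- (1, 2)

-> maze.sense(north)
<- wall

-> stack.pop()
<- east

-> maze.move(west)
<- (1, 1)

-> maze.sense(north)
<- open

-> stack.push(north)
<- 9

-> maze.move(north)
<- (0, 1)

-> maze.sense(west)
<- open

-> stack.push(west)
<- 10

-> maze.move(west)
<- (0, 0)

-> stack.pop()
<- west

-> maze.move(east)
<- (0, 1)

-> stack.pop()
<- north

-> maze.move(south)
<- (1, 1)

-> stack.pop()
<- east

-> maze.move(west)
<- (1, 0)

-> stack.pop()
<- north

-> maze.move(south)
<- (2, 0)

-> stack.pop()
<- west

-> maze.move(east)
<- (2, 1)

-> maze.sense(south)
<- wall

-> stack.pop()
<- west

-> maze.move(east)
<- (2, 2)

-> maze.sense(south)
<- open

-> stack.push(south)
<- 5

-> maze.move(south)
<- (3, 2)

-> maze.sense(east)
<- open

-> stack.push(east)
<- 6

-> maze.move(east)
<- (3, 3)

-> maze.sense(east)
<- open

-> stack.push(east)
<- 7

-> maze.move(east)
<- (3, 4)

-> maze.sense(south)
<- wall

-> stack.pop()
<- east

-> maze.move(west)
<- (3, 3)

-> maze.sense(south)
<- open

-> stack.push(south)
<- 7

-> maze.move(south)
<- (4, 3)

-> maze.sense(west)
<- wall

-> maze.sense(south)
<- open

-> stack.push(south)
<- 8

-> maze.move(south)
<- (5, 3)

-> maze.sense(west)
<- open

-> stack.push(west)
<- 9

-> maze.move(west)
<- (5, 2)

-> maze.sense(west)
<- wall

-> maze.sense(south)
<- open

-> stack.push(south)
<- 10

-> maze.move(south)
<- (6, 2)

-> maze.sense(west)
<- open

-> stack.push(west)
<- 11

-> maze.move(west)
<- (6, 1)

-> maze.sense(west)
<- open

-> stack.push(west)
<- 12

-> maze.move(west)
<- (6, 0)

-> maze.sense(north)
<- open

-> stack.push(north)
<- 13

-> maze.move(north)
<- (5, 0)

-> maze.sense(north)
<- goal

-> maze.move(north)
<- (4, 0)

Answer: (4, 0)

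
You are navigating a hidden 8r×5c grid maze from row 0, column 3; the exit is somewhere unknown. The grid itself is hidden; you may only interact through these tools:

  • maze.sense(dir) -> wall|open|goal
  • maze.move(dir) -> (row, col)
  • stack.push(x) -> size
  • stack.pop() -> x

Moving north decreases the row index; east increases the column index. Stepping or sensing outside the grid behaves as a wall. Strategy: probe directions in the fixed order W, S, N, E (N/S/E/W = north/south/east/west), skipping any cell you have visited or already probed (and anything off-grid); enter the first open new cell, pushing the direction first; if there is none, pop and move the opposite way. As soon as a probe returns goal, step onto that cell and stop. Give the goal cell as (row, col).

Then maze.sense using dir→west, yielding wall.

I try maze.sense using dir→south, which returns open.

I run stack.push using x→south, → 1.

Now I run maze.move using dir→south, and see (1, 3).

I call maze.sense using dir→west, and observe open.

Next I call stack.push using x→west, giving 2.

Calling maze.move using dir→west, — result: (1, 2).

Next I call maze.sense using dir→west, giving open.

Using stack.push using x→west, → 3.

Invoking maze.move using dir→west, which returns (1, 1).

Using maze.sense using dir→west, which returns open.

I invoke stack.push using x→west, giving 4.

Calling maze.move using dir→west, and see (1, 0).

Calling maze.sense using dir→south, → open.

Invoking stack.push using x→south, giving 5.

Calling maze.move using dir→south, and get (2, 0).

Using maze.sense using dir→south, → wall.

I invoke maze.sense using dir→east, — result: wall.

I invoke stack.pop(), and observe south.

Invoking maze.move using dir→north, yielding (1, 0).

I call maze.sense using dir→north, giving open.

I use stack.push using x→north, which returns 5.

Now I run maze.move using dir→north, → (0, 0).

I run maze.sense using dir→east, and observe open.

Then stack.push using x→east, and see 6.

I invoke maze.move using dir→east, yielding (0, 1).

I try stack.pop, — result: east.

Using maze.move using dir→west, and see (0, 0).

Calling stack.pop(), and observe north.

I try maze.move using dir→south, and observe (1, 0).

I invoke stack.pop, → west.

I invoke maze.move using dir→east, giving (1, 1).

I call stack.pop(), — result: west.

I call maze.move using dir→east, — result: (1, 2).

Now I run maze.sense using dir→south, giving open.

Then stack.push using x→south, and observe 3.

Now I run maze.move using dir→south, giving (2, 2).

I call maze.sense using dir→south, giving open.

Using stack.push using x→south, — result: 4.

Using maze.move using dir→south, which returns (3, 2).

I try maze.sense using dir→west, and get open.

Now I run stack.push using x→west, giving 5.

I invoke maze.move using dir→west, and observe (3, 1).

I run maze.sense using dir→south, — result: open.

Calling stack.push using x→south, — result: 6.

Now I run maze.move using dir→south, : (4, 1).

I run maze.sense using dir→west, which returns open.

I call stack.push using x→west, and get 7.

Using maze.move using dir→west, → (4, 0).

Calling maze.sense using dir→south, — result: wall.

I run stack.pop(), and get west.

Using maze.move using dir→east, → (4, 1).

Next I call maze.sense using dir→south, giving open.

Then stack.push using x→south, → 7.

Then maze.move using dir→south, and get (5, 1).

Invoking maze.sense using dir→south, and get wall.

Next I call maze.sense using dir→east, which returns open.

Using stack.push using x→east, which returns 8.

Invoking maze.move using dir→east, giving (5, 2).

Then maze.sense using dir→south, → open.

I try stack.push using x→south, giving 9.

Then maze.move using dir→south, : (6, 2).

Now I run maze.sense using dir→south, and observe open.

Now I run stack.push using x→south, and observe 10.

I call maze.move using dir→south, and get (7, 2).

I invoke maze.sense using dir→west, — result: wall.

Then maze.sense using dir→east, giving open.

Calling stack.push using x→east, and observe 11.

I run maze.move using dir→east, giving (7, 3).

Then maze.sense using dir→north, giving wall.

Then maze.sense using dir→east, and get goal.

I invoke maze.move using dir→east, and see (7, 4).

Answer: (7, 4)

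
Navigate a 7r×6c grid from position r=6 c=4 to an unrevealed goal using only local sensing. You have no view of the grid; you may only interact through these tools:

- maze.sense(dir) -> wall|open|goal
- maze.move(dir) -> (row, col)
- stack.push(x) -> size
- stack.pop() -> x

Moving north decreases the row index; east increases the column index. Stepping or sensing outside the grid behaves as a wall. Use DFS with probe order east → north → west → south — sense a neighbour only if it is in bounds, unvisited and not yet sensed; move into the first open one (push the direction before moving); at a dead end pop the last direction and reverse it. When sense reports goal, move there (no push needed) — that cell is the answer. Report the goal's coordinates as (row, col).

Next I call maze.sense(dir→east), → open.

Then stack.push(x→east), yielding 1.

I try maze.move(dir→east), — result: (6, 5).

I call maze.sense(dir→north), yielding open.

I call stack.push(x→north), giving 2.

Next I call maze.move(dir→north), and see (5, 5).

I invoke maze.sense(dir→north), and observe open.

Invoking stack.push(x→north), and get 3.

Now I run maze.move(dir→north), yielding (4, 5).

Next I call maze.sense(dir→north), : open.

Then stack.push(x→north), giving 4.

Using maze.move(dir→north), and get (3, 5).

Then maze.sense(dir→north), → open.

Now I run stack.push(x→north), giving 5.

Invoking maze.move(dir→north), which returns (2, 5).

I run maze.sense(dir→north), which returns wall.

Using maze.sense(dir→west), : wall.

Calling stack.pop(), : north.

Invoking maze.move(dir→south), and see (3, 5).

I run maze.sense(dir→west), and see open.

I invoke stack.push(x→west), and see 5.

Next I call maze.move(dir→west), : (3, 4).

Next I call maze.sense(dir→west), and get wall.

Invoking maze.sense(dir→south), — result: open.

I use stack.push(x→south), — result: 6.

Then maze.move(dir→south), — result: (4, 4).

I try maze.sense(dir→west), and see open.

I use stack.push(x→west), and get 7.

Now I run maze.move(dir→west), yielding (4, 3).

I use maze.sense(dir→west), and see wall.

I call maze.sense(dir→south), → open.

I call stack.push(x→south), yielding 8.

Then maze.move(dir→south), — result: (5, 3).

Now I run maze.sense(dir→east), and get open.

I try stack.push(x→east), — result: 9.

Using maze.move(dir→east), which returns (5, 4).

Calling stack.pop, and get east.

Now I run maze.move(dir→west), giving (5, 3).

Using maze.sense(dir→west), and observe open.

Next I call stack.push(x→west), → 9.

Calling maze.move(dir→west), yielding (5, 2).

Invoking maze.sense(dir→west), → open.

I use stack.push(x→west), — result: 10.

Now I run maze.move(dir→west), yielding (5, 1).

Now I run maze.sense(dir→north), and get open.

Using stack.push(x→north), : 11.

Next I call maze.move(dir→north), and see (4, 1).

Using maze.sense(dir→north), and get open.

Next I call stack.push(x→north), and observe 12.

Next I call maze.move(dir→north), — result: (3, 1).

I try maze.sense(dir→east), and get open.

Next I call stack.push(x→east), and see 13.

Then maze.move(dir→east), → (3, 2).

Now I run maze.sense(dir→north), giving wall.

I try stack.pop, — result: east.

I try maze.move(dir→west), and get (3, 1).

Using maze.sense(dir→north), — result: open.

I use stack.push(x→north), yielding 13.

I try maze.move(dir→north), and observe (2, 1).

I use maze.sense(dir→north), and observe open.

I call stack.push(x→north), giving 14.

Calling maze.move(dir→north), which returns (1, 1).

Now I run maze.sense(dir→east), → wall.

Calling maze.sense(dir→north), which returns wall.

I try maze.sense(dir→west), and observe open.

Now I run stack.push(x→west), and see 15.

Next I call maze.move(dir→west), : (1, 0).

I use maze.sense(dir→north), and observe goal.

Now I run maze.move(dir→north), — result: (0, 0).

Answer: (0, 0)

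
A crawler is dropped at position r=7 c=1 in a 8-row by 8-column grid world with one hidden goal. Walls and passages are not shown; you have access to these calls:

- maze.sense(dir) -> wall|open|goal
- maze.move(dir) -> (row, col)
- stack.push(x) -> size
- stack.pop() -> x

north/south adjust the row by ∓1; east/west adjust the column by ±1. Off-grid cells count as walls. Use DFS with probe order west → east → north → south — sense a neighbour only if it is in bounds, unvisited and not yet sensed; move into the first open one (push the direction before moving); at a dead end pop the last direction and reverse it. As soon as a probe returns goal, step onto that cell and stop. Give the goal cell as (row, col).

-> maze.sense(dir=west)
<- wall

-> maze.sense(dir=east)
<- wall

-> maze.sense(dir=north)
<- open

-> stack.push(x=north)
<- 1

-> maze.move(dir=north)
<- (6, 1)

-> maze.sense(dir=west)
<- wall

-> maze.sense(dir=east)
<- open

-> stack.push(x=east)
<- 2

-> maze.move(dir=east)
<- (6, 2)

-> maze.sense(dir=east)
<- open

-> stack.push(x=east)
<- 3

-> maze.move(dir=east)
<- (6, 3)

-> maze.sense(dir=east)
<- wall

-> maze.sense(dir=north)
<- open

-> stack.push(x=north)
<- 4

-> maze.move(dir=north)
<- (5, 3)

-> maze.sense(dir=west)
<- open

-> stack.push(x=west)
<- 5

-> maze.move(dir=west)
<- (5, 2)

-> maze.sense(dir=west)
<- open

-> stack.push(x=west)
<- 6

-> maze.move(dir=west)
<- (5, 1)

-> maze.sense(dir=west)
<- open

-> stack.push(x=west)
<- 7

-> maze.move(dir=west)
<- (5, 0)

-> maze.sense(dir=north)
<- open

-> stack.push(x=north)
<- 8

-> maze.move(dir=north)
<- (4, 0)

-> maze.sense(dir=east)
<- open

-> stack.push(x=east)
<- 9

-> maze.move(dir=east)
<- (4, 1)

-> maze.sense(dir=east)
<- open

-> stack.push(x=east)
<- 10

-> maze.move(dir=east)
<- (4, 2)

-> maze.sense(dir=east)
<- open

-> stack.push(x=east)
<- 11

-> maze.move(dir=east)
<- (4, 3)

-> maze.sense(dir=east)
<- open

-> stack.push(x=east)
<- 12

-> maze.move(dir=east)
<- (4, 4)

-> maze.sense(dir=east)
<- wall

-> maze.sense(dir=north)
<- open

-> stack.push(x=north)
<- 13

-> maze.move(dir=north)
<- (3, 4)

-> maze.sense(dir=west)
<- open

-> stack.push(x=west)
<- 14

-> maze.move(dir=west)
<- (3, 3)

-> maze.sense(dir=west)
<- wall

-> maze.sense(dir=north)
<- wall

-> stack.pop()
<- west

-> maze.move(dir=east)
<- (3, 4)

-> maze.sense(dir=east)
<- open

-> stack.push(x=east)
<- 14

-> maze.move(dir=east)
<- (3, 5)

-> maze.sense(dir=east)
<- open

-> stack.push(x=east)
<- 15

-> maze.move(dir=east)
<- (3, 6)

-> maze.sense(dir=east)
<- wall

-> maze.sense(dir=north)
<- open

-> stack.push(x=north)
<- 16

-> maze.move(dir=north)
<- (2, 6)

-> maze.sense(dir=west)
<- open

-> stack.push(x=west)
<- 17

-> maze.move(dir=west)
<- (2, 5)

-> maze.sense(dir=west)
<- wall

-> maze.sense(dir=north)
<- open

-> stack.push(x=north)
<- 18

-> maze.move(dir=north)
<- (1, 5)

-> maze.sense(dir=west)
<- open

-> stack.push(x=west)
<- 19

-> maze.move(dir=west)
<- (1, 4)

-> maze.sense(dir=west)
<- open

-> stack.push(x=west)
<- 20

-> maze.move(dir=west)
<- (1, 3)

-> maze.sense(dir=west)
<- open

-> stack.push(x=west)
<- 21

-> maze.move(dir=west)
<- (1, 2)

-> maze.sense(dir=west)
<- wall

-> maze.sense(dir=north)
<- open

-> stack.push(x=north)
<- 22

-> maze.move(dir=north)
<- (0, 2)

-> maze.sense(dir=west)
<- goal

-> maze.move(dir=west)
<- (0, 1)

Answer: (0, 1)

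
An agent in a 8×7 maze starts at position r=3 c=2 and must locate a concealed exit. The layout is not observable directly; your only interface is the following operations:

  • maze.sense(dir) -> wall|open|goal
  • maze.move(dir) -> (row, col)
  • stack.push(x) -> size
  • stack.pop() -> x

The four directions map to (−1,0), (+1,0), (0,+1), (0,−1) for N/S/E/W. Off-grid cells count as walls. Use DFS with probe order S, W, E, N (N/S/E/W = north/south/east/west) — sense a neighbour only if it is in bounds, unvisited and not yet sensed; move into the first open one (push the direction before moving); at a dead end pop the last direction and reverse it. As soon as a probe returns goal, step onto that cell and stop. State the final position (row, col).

;; maze.sense(dir→south) => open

;; stack.push(x→south) => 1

;; maze.move(dir→south) => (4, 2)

;; maze.sense(dir→south) => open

;; stack.push(x→south) => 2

;; maze.move(dir→south) => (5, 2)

;; maze.sense(dir→south) => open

;; stack.push(x→south) => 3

;; maze.move(dir→south) => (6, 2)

;; maze.sense(dir→south) => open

;; stack.push(x→south) => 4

;; maze.move(dir→south) => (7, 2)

;; maze.sense(dir→west) => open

;; stack.push(x→west) => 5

;; maze.move(dir→west) => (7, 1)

;; maze.sense(dir→west) => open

;; stack.push(x→west) => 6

;; maze.move(dir→west) => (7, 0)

;; maze.sense(dir→north) => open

;; stack.push(x→north) => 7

;; maze.move(dir→north) => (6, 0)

;; maze.sense(dir→east) => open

;; stack.push(x→east) => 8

;; maze.move(dir→east) => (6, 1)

;; maze.sense(dir→north) => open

;; stack.push(x→north) => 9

;; maze.move(dir→north) => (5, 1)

;; maze.sense(dir→west) => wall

;; maze.sense(dir→north) => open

;; stack.push(x→north) => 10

;; maze.move(dir→north) => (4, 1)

;; maze.sense(dir→west) => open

;; stack.push(x→west) => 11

;; maze.move(dir→west) => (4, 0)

;; maze.sense(dir→north) => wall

;; stack.pop() => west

;; maze.move(dir→east) => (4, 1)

;; maze.sense(dir→north) => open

;; stack.push(x→north) => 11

;; maze.move(dir→north) => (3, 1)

;; maze.sense(dir→north) => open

;; stack.push(x→north) => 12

;; maze.move(dir→north) => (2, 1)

;; maze.sense(dir→west) => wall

;; maze.sense(dir→east) => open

;; stack.push(x→east) => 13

;; maze.move(dir→east) => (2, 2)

;; maze.sense(dir→east) => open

;; stack.push(x→east) => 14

;; maze.move(dir→east) => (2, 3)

;; maze.sense(dir→south) => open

;; stack.push(x→south) => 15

;; maze.move(dir→south) => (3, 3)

;; maze.sense(dir→south) => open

;; stack.push(x→south) => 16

;; maze.move(dir→south) => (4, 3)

;; maze.sense(dir→south) => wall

;; maze.sense(dir→east) => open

;; stack.push(x→east) => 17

;; maze.move(dir→east) => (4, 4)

;; maze.sense(dir→south) => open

;; stack.push(x→south) => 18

;; maze.move(dir→south) => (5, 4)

;; maze.sense(dir→south) => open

;; stack.push(x→south) => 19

;; maze.move(dir→south) => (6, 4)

;; maze.sense(dir→south) => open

;; stack.push(x→south) => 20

;; maze.move(dir→south) => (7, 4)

;; maze.sense(dir→west) => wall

;; maze.sense(dir→east) => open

;; stack.push(x→east) => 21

;; maze.move(dir→east) => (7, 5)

;; maze.sense(dir→east) => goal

;; maze.move(dir→east) => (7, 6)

Answer: (7, 6)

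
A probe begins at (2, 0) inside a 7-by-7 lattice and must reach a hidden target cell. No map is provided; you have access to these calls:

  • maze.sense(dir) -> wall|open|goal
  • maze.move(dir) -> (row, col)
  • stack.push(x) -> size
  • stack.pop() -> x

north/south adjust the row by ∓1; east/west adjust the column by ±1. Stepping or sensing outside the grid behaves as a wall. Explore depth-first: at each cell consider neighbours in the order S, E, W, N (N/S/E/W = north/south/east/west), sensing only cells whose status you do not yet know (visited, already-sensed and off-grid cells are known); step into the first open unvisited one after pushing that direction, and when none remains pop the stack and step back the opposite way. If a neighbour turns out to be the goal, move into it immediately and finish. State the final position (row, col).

Action: maze.sense[dir→south]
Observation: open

Action: stack.push[x→south]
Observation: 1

Action: maze.move[dir→south]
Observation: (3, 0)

Action: maze.sense[dir→south]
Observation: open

Action: stack.push[x→south]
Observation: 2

Action: maze.move[dir→south]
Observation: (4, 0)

Action: maze.sense[dir→south]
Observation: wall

Action: maze.sense[dir→east]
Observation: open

Action: stack.push[x→east]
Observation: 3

Action: maze.move[dir→east]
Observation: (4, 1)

Action: maze.sense[dir→south]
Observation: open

Action: stack.push[x→south]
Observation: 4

Action: maze.move[dir→south]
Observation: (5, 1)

Action: maze.sense[dir→south]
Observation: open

Action: stack.push[x→south]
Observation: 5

Action: maze.move[dir→south]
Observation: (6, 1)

Action: maze.sense[dir→east]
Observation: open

Action: stack.push[x→east]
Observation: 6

Action: maze.move[dir→east]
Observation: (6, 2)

Action: maze.sense[dir→east]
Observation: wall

Action: maze.sense[dir→north]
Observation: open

Action: stack.push[x→north]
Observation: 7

Action: maze.move[dir→north]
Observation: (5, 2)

Action: maze.sense[dir→east]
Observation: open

Action: stack.push[x→east]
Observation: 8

Action: maze.move[dir→east]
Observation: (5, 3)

Action: maze.sense[dir→east]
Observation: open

Action: stack.push[x→east]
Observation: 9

Action: maze.move[dir→east]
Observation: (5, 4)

Action: maze.sense[dir→south]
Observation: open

Action: stack.push[x→south]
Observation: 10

Action: maze.move[dir→south]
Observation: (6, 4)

Action: maze.sense[dir→east]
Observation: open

Action: stack.push[x→east]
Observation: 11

Action: maze.move[dir→east]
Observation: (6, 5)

Action: maze.sense[dir→east]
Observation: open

Action: stack.push[x→east]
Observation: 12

Action: maze.move[dir→east]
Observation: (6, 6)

Action: maze.sense[dir→north]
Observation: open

Action: stack.push[x→north]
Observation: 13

Action: maze.move[dir→north]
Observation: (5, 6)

Action: maze.sense[dir→west]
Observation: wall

Action: maze.sense[dir→north]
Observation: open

Action: stack.push[x→north]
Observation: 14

Action: maze.move[dir→north]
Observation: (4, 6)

Action: maze.sense[dir→west]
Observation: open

Action: stack.push[x→west]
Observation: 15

Action: maze.move[dir→west]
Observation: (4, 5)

Action: maze.sense[dir→west]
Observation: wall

Action: maze.sense[dir→north]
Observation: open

Action: stack.push[x→north]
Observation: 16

Action: maze.move[dir→north]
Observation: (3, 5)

Action: maze.sense[dir→east]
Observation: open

Action: stack.push[x→east]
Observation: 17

Action: maze.move[dir→east]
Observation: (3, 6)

Action: maze.sense[dir→north]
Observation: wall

Action: stack.pop[]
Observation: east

Action: maze.move[dir→west]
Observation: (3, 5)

Action: maze.sense[dir→west]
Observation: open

Action: stack.push[x→west]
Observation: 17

Action: maze.move[dir→west]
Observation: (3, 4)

Action: maze.sense[dir→west]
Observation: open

Action: stack.push[x→west]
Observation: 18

Action: maze.move[dir→west]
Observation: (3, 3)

Action: maze.sense[dir→south]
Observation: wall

Action: maze.sense[dir→west]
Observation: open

Action: stack.push[x→west]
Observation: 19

Action: maze.move[dir→west]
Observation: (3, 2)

Action: maze.sense[dir→south]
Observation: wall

Action: maze.sense[dir→west]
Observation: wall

Action: maze.sense[dir→north]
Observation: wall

Action: stack.pop[]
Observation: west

Action: maze.move[dir→east]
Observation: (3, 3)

Action: maze.sense[dir→north]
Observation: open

Action: stack.push[x→north]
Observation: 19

Action: maze.move[dir→north]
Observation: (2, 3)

Action: maze.sense[dir→east]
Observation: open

Action: stack.push[x→east]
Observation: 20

Action: maze.move[dir→east]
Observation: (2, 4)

Action: maze.sense[dir→east]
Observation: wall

Action: maze.sense[dir→north]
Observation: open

Action: stack.push[x→north]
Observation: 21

Action: maze.move[dir→north]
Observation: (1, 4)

Action: maze.sense[dir→east]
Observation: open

Action: stack.push[x→east]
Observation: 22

Action: maze.move[dir→east]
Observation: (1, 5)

Action: maze.sense[dir→east]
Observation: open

Action: stack.push[x→east]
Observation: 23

Action: maze.move[dir→east]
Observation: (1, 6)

Action: maze.sense[dir→north]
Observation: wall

Action: stack.pop[]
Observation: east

Action: maze.move[dir→west]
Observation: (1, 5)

Action: maze.sense[dir→north]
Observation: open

Action: stack.push[x→north]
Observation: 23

Action: maze.move[dir→north]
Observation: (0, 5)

Action: maze.sense[dir→west]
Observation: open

Action: stack.push[x→west]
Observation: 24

Action: maze.move[dir→west]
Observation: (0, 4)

Action: maze.sense[dir→west]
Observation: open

Action: stack.push[x→west]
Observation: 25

Action: maze.move[dir→west]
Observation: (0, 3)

Action: maze.sense[dir→south]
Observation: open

Action: stack.push[x→south]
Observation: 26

Action: maze.move[dir→south]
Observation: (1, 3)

Action: maze.sense[dir→west]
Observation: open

Action: stack.push[x→west]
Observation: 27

Action: maze.move[dir→west]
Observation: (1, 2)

Action: maze.sense[dir→west]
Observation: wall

Action: maze.sense[dir→north]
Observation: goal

Action: maze.move[dir→north]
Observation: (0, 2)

Answer: (0, 2)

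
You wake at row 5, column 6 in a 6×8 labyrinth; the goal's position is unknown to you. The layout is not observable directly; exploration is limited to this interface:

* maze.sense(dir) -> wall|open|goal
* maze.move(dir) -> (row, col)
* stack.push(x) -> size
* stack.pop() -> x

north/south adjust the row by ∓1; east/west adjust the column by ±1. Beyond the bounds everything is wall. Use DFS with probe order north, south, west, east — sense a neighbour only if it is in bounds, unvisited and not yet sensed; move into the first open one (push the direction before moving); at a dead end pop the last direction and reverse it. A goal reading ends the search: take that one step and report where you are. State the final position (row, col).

;; 1. maze.sense(dir→north) == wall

;; 2. maze.sense(dir→west) == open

;; 3. stack.push(x→west) == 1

;; 4. maze.move(dir→west) == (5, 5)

;; 5. maze.sense(dir→north) == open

;; 6. stack.push(x→north) == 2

;; 7. maze.move(dir→north) == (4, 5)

;; 8. maze.sense(dir→north) == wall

;; 9. maze.sense(dir→west) == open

;; 10. stack.push(x→west) == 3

;; 11. maze.move(dir→west) == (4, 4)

;; 12. maze.sense(dir→north) == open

;; 13. stack.push(x→north) == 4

;; 14. maze.move(dir→north) == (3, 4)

;; 15. maze.sense(dir→north) == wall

;; 16. maze.sense(dir→west) == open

;; 17. stack.push(x→west) == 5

;; 18. maze.move(dir→west) == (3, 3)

;; 19. maze.sense(dir→north) == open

;; 20. stack.push(x→north) == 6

;; 21. maze.move(dir→north) == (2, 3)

;; 22. maze.sense(dir→north) == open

;; 23. stack.push(x→north) == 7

;; 24. maze.move(dir→north) == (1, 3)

;; 25. maze.sense(dir→north) == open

;; 26. stack.push(x→north) == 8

;; 27. maze.move(dir→north) == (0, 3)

;; 28. maze.sense(dir→west) == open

;; 29. stack.push(x→west) == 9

;; 30. maze.move(dir→west) == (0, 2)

;; 31. maze.sense(dir→south) == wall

;; 32. maze.sense(dir→west) == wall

;; 33. stack.pop() == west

;; 34. maze.move(dir→east) == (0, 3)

;; 35. maze.sense(dir→east) == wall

;; 36. stack.pop() == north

;; 37. maze.move(dir→south) == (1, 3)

;; 38. maze.sense(dir→east) == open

;; 39. stack.push(x→east) == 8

;; 40. maze.move(dir→east) == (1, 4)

;; 41. maze.sense(dir→east) == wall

;; 42. stack.pop() == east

;; 43. maze.move(dir→west) == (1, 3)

;; 44. stack.pop() == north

;; 45. maze.move(dir→south) == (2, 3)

;; 46. maze.sense(dir→west) == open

;; 47. stack.push(x→west) == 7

;; 48. maze.move(dir→west) == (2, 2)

;; 49. maze.sense(dir→south) == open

;; 50. stack.push(x→south) == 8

;; 51. maze.move(dir→south) == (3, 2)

;; 52. maze.sense(dir→south) == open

;; 53. stack.push(x→south) == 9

;; 54. maze.move(dir→south) == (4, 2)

;; 55. maze.sense(dir→south) == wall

;; 56. maze.sense(dir→west) == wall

;; 57. maze.sense(dir→east) == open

;; 58. stack.push(x→east) == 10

;; 59. maze.move(dir→east) == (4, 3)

;; 60. maze.sense(dir→south) == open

;; 61. stack.push(x→south) == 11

;; 62. maze.move(dir→south) == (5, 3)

;; 63. maze.sense(dir→east) == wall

;; 64. stack.pop() == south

;; 65. maze.move(dir→north) == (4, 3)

;; 66. stack.pop() == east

;; 67. maze.move(dir→west) == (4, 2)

;; 68. stack.pop() == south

;; 69. maze.move(dir→north) == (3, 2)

;; 70. maze.sense(dir→west) == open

;; 71. stack.push(x→west) == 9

;; 72. maze.move(dir→west) == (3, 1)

;; 73. maze.sense(dir→north) == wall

;; 74. maze.sense(dir→west) == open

;; 75. stack.push(x→west) == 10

;; 76. maze.move(dir→west) == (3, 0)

;; 77. maze.sense(dir→north) == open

;; 78. stack.push(x→north) == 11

;; 79. maze.move(dir→north) == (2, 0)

;; 80. maze.sense(dir→north) == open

;; 81. stack.push(x→north) == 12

;; 82. maze.move(dir→north) == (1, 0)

;; 83. maze.sense(dir→north) == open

;; 84. stack.push(x→north) == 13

;; 85. maze.move(dir→north) == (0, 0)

;; 86. stack.pop() == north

;; 87. maze.move(dir→south) == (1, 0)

;; 88. maze.sense(dir→east) == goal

;; 89. maze.move(dir→east) == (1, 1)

Answer: (1, 1)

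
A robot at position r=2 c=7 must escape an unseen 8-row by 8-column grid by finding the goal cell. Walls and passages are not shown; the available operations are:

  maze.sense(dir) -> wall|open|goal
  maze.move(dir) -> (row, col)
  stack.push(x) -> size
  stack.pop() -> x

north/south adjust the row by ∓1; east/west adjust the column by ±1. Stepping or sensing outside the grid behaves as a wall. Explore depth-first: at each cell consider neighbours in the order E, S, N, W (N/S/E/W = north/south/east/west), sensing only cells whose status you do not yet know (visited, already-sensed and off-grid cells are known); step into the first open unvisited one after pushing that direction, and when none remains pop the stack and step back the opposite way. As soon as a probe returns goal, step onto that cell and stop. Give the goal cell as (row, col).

-- sense(dir→south) -> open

-- push(x→south) -> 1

-- move(dir→south) -> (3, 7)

-- sense(dir→south) -> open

-- push(x→south) -> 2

-- move(dir→south) -> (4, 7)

-- sense(dir→south) -> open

-- push(x→south) -> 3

-- move(dir→south) -> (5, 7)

-- sense(dir→south) -> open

-- push(x→south) -> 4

-- move(dir→south) -> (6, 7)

-- sense(dir→south) -> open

-- push(x→south) -> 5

-- move(dir→south) -> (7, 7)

-- sense(dir→west) -> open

-- push(x→west) -> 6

-- move(dir→west) -> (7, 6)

-- sense(dir→north) -> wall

-- sense(dir→west) -> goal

-- move(dir→west) -> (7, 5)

Answer: (7, 5)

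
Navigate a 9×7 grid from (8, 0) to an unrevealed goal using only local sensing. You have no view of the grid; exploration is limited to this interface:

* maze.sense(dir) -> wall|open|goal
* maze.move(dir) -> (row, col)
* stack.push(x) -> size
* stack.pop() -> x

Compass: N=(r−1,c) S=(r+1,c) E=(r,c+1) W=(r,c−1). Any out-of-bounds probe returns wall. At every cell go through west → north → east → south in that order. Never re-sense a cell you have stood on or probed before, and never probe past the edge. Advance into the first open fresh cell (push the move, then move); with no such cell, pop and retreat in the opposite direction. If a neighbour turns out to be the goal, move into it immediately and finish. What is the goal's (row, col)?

>>> sense dir: north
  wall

>>> sense dir: east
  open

>>> push x: east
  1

>>> move dir: east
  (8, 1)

>>> sense dir: north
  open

>>> push x: north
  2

>>> move dir: north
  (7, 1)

>>> sense dir: north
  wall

>>> sense dir: east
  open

>>> push x: east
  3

>>> move dir: east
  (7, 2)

>>> sense dir: north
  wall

>>> sense dir: east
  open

>>> push x: east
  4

>>> move dir: east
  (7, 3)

>>> sense dir: north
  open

>>> push x: north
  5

>>> move dir: north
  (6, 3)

>>> sense dir: north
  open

>>> push x: north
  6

>>> move dir: north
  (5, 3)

>>> sense dir: west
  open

>>> push x: west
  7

>>> move dir: west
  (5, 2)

>>> sense dir: west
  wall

>>> sense dir: north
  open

>>> push x: north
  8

>>> move dir: north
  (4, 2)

>>> sense dir: west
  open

>>> push x: west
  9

>>> move dir: west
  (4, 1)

>>> sense dir: west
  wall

>>> sense dir: north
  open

>>> push x: north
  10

>>> move dir: north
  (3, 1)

>>> sense dir: west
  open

>>> push x: west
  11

>>> move dir: west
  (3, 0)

>>> sense dir: north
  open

>>> push x: north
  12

>>> move dir: north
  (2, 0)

>>> sense dir: north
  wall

>>> sense dir: east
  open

>>> push x: east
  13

>>> move dir: east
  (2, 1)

>>> sense dir: north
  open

>>> push x: north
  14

>>> move dir: north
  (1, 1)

>>> sense dir: north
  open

>>> push x: north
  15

>>> move dir: north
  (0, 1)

>>> sense dir: west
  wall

>>> sense dir: east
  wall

>>> pop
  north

>>> move dir: south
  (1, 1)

>>> sense dir: east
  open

>>> push x: east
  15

>>> move dir: east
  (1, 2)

>>> sense dir: east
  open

>>> push x: east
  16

>>> move dir: east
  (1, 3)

>>> sense dir: north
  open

>>> push x: north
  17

>>> move dir: north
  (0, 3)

>>> sense dir: east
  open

>>> push x: east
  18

>>> move dir: east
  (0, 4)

>>> sense dir: east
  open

>>> push x: east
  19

>>> move dir: east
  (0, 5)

>>> sense dir: east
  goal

>>> move dir: east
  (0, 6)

Answer: (0, 6)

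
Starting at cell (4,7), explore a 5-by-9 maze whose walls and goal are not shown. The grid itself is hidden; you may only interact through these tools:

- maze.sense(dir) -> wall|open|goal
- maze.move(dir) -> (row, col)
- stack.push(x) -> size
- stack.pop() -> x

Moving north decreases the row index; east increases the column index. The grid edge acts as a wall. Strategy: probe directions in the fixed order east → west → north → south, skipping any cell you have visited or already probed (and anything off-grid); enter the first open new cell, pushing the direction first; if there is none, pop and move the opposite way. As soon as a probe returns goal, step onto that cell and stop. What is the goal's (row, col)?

→ sense(dir: east)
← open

→ push(x: east)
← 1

→ move(dir: east)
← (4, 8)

→ sense(dir: north)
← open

→ push(x: north)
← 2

→ move(dir: north)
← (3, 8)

→ sense(dir: west)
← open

→ push(x: west)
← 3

→ move(dir: west)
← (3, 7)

→ sense(dir: west)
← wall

→ sense(dir: north)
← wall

→ pop()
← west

→ move(dir: east)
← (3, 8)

→ sense(dir: north)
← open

→ push(x: north)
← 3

→ move(dir: north)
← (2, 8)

→ sense(dir: north)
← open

→ push(x: north)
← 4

→ move(dir: north)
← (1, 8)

→ sense(dir: west)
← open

→ push(x: west)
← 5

→ move(dir: west)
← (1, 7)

→ sense(dir: west)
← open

→ push(x: west)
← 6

→ move(dir: west)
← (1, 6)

→ sense(dir: west)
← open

→ push(x: west)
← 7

→ move(dir: west)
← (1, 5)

→ sense(dir: west)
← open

→ push(x: west)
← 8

→ move(dir: west)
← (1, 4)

→ sense(dir: west)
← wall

→ sense(dir: north)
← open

→ push(x: north)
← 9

→ move(dir: north)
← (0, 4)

→ sense(dir: east)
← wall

→ sense(dir: west)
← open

→ push(x: west)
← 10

→ move(dir: west)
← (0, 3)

→ sense(dir: west)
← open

→ push(x: west)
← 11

→ move(dir: west)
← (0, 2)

→ sense(dir: west)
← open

→ push(x: west)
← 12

→ move(dir: west)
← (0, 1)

→ sense(dir: west)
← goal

→ move(dir: west)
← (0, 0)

Answer: (0, 0)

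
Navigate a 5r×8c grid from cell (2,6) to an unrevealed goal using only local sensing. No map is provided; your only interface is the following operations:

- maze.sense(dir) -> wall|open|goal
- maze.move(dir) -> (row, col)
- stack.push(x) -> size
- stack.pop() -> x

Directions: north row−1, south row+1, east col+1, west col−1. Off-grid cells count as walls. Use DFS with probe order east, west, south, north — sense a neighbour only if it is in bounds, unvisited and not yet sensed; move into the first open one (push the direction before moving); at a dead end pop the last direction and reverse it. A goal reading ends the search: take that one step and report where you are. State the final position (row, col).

-- sense(east) -> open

-- push(east) -> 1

-- move(east) -> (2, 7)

-- sense(south) -> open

-- push(south) -> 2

-- move(south) -> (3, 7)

-- sense(west) -> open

-- push(west) -> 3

-- move(west) -> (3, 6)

-- sense(west) -> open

-- push(west) -> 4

-- move(west) -> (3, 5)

-- sense(west) -> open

-- push(west) -> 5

-- move(west) -> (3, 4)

-- sense(west) -> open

-- push(west) -> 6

-- move(west) -> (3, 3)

-- sense(west) -> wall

-- sense(south) -> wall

-- sense(north) -> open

-- push(north) -> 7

-- move(north) -> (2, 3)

-- sense(east) -> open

-- push(east) -> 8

-- move(east) -> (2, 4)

-- sense(east) -> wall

-- sense(north) -> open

-- push(north) -> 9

-- move(north) -> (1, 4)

-- sense(east) -> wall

-- sense(west) -> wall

-- sense(north) -> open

-- push(north) -> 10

-- move(north) -> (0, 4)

-- sense(east) -> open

-- push(east) -> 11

-- move(east) -> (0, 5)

-- sense(east) -> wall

-- pop() -> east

-- move(west) -> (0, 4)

-- sense(west) -> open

-- push(west) -> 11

-- move(west) -> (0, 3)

-- sense(west) -> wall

-- pop() -> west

-- move(east) -> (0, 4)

-- pop() -> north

-- move(south) -> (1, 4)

-- pop() -> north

-- move(south) -> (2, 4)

-- pop() -> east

-- move(west) -> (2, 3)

-- sense(west) -> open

-- push(west) -> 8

-- move(west) -> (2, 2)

-- sense(west) -> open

-- push(west) -> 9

-- move(west) -> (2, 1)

-- sense(west) -> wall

-- sense(south) -> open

-- push(south) -> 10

-- move(south) -> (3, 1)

-- sense(west) -> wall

-- sense(south) -> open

-- push(south) -> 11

-- move(south) -> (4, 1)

-- sense(east) -> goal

-- move(east) -> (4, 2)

Answer: (4, 2)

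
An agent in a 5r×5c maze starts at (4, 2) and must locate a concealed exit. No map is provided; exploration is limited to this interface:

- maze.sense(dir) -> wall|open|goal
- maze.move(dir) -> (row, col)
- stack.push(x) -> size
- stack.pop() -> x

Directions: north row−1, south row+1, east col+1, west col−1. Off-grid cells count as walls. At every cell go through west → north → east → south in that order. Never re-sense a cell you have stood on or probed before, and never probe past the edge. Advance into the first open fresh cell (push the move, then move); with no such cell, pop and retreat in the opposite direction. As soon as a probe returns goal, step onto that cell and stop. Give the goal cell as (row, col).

% sense dir=west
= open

% push x=west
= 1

% move dir=west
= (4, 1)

% sense dir=west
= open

% push x=west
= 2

% move dir=west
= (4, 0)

% sense dir=north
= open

% push x=north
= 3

% move dir=north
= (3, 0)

% sense dir=north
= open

% push x=north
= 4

% move dir=north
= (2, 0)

% sense dir=north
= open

% push x=north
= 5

% move dir=north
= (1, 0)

% sense dir=north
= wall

% sense dir=east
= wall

% pop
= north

% move dir=south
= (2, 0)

% sense dir=east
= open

% push x=east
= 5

% move dir=east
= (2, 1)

% sense dir=east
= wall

% sense dir=south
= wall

% pop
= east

% move dir=west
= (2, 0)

% pop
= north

% move dir=south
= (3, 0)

% pop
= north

% move dir=south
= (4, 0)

% pop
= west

% move dir=east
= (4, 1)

% pop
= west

% move dir=east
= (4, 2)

% sense dir=north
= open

% push x=north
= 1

% move dir=north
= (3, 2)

% sense dir=east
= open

% push x=east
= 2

% move dir=east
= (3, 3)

% sense dir=north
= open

% push x=north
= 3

% move dir=north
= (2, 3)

% sense dir=north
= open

% push x=north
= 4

% move dir=north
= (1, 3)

% sense dir=west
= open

% push x=west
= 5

% move dir=west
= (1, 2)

% sense dir=north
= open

% push x=north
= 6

% move dir=north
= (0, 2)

% sense dir=west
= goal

% move dir=west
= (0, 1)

Answer: (0, 1)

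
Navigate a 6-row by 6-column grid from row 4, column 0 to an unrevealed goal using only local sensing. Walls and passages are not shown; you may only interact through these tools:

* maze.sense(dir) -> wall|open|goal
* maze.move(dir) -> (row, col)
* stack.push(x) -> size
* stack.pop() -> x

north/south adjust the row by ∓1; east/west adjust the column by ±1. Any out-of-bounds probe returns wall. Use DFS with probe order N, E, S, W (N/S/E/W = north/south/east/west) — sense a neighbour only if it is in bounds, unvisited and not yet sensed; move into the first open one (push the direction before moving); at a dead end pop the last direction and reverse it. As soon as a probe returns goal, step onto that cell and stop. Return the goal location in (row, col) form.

Act: maze.sense[dir: north]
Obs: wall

Act: maze.sense[dir: east]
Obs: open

Act: stack.push[x: east]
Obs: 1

Act: maze.move[dir: east]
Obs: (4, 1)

Act: maze.sense[dir: north]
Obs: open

Act: stack.push[x: north]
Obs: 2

Act: maze.move[dir: north]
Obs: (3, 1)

Act: maze.sense[dir: north]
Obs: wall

Act: maze.sense[dir: east]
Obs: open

Act: stack.push[x: east]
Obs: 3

Act: maze.move[dir: east]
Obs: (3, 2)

Act: maze.sense[dir: north]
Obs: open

Act: stack.push[x: north]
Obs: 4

Act: maze.move[dir: north]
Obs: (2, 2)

Act: maze.sense[dir: north]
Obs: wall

Act: maze.sense[dir: east]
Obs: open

Act: stack.push[x: east]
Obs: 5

Act: maze.move[dir: east]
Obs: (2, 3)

Act: maze.sense[dir: north]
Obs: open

Act: stack.push[x: north]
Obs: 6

Act: maze.move[dir: north]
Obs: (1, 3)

Act: maze.sense[dir: north]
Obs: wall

Act: maze.sense[dir: east]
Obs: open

Act: stack.push[x: east]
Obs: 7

Act: maze.move[dir: east]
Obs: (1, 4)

Act: maze.sense[dir: north]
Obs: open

Act: stack.push[x: north]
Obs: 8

Act: maze.move[dir: north]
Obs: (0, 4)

Act: maze.sense[dir: east]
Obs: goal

Act: maze.move[dir: east]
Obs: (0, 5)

Answer: (0, 5)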